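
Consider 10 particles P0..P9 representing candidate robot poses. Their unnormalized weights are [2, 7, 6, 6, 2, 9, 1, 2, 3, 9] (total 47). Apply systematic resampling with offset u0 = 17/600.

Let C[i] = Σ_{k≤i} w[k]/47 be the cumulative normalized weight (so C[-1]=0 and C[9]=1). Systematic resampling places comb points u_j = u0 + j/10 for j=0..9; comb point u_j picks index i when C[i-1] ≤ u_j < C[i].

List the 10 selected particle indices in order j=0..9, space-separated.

0 1 2 3 3 5 5 7 9 9

C = [2/47, 9/47, 15/47, 21/47, 23/47, 32/47, 33/47, 35/47, 38/47, 1]
j=0: u_0=17/600 ∈ [0, 2/47) → index 0
j=1: u_1=77/600 ∈ [2/47, 9/47) → index 1
j=2: u_2=137/600 ∈ [9/47, 15/47) → index 2
j=3: u_3=197/600 ∈ [15/47, 21/47) → index 3
j=4: u_4=257/600 ∈ [15/47, 21/47) → index 3
j=5: u_5=317/600 ∈ [23/47, 32/47) → index 5
j=6: u_6=377/600 ∈ [23/47, 32/47) → index 5
j=7: u_7=437/600 ∈ [33/47, 35/47) → index 7
j=8: u_8=497/600 ∈ [38/47, 1) → index 9
j=9: u_9=557/600 ∈ [38/47, 1) → index 9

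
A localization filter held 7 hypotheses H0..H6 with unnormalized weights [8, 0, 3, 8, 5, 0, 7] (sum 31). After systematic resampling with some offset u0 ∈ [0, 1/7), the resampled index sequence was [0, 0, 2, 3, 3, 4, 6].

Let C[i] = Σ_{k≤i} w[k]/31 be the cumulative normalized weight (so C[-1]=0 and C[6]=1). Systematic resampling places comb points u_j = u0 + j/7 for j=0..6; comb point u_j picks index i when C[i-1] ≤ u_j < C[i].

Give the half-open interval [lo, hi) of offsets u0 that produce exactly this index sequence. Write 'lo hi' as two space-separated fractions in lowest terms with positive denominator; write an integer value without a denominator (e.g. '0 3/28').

C = [8/31, 8/31, 11/31, 19/31, 24/31, 24/31, 1]
j=0 picked index 0: u0 ∈ [0, 8/31)
j=1 picked index 0: u0 ∈ [-1/7, 25/217)
j=2 picked index 2: u0 ∈ [-6/217, 15/217)
j=3 picked index 3: u0 ∈ [-16/217, 40/217)
j=4 picked index 3: u0 ∈ [-47/217, 9/217)
j=5 picked index 4: u0 ∈ [-22/217, 13/217)
j=6 picked index 6: u0 ∈ [-18/217, 1/7)
intersection: [0, 9/217)

0 9/217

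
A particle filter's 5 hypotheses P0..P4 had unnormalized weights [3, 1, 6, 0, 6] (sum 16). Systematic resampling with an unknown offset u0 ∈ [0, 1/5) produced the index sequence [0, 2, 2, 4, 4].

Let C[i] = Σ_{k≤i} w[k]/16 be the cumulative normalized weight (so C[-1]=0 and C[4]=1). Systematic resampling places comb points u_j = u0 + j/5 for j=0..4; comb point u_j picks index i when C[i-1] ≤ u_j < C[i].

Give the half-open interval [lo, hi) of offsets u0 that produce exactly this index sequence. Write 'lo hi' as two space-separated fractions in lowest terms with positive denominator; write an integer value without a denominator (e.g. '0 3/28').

C = [3/16, 1/4, 5/8, 5/8, 1]
j=0 picked index 0: u0 ∈ [0, 3/16)
j=1 picked index 2: u0 ∈ [1/20, 17/40)
j=2 picked index 2: u0 ∈ [-3/20, 9/40)
j=3 picked index 4: u0 ∈ [1/40, 2/5)
j=4 picked index 4: u0 ∈ [-7/40, 1/5)
intersection: [1/20, 3/16)

1/20 3/16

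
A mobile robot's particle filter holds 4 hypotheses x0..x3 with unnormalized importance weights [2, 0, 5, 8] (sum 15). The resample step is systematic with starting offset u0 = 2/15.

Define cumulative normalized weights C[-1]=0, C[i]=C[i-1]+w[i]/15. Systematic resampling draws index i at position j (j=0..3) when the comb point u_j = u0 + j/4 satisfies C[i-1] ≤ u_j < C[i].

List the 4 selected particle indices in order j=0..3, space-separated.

2 2 3 3

C = [2/15, 2/15, 7/15, 1]
j=0: u_0=2/15 ∈ [2/15, 7/15) → index 2
j=1: u_1=23/60 ∈ [2/15, 7/15) → index 2
j=2: u_2=19/30 ∈ [7/15, 1) → index 3
j=3: u_3=53/60 ∈ [7/15, 1) → index 3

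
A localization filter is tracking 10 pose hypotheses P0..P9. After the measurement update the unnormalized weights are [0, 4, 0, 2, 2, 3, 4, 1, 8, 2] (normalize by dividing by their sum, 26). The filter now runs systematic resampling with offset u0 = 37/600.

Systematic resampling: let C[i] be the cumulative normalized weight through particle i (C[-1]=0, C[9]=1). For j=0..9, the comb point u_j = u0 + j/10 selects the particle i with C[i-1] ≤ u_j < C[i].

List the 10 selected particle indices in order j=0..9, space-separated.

C = [0, 2/13, 2/13, 3/13, 4/13, 11/26, 15/26, 8/13, 12/13, 1]
j=0: u_0=37/600 ∈ [0, 2/13) → index 1
j=1: u_1=97/600 ∈ [2/13, 3/13) → index 3
j=2: u_2=157/600 ∈ [3/13, 4/13) → index 4
j=3: u_3=217/600 ∈ [4/13, 11/26) → index 5
j=4: u_4=277/600 ∈ [11/26, 15/26) → index 6
j=5: u_5=337/600 ∈ [11/26, 15/26) → index 6
j=6: u_6=397/600 ∈ [8/13, 12/13) → index 8
j=7: u_7=457/600 ∈ [8/13, 12/13) → index 8
j=8: u_8=517/600 ∈ [8/13, 12/13) → index 8
j=9: u_9=577/600 ∈ [12/13, 1) → index 9

1 3 4 5 6 6 8 8 8 9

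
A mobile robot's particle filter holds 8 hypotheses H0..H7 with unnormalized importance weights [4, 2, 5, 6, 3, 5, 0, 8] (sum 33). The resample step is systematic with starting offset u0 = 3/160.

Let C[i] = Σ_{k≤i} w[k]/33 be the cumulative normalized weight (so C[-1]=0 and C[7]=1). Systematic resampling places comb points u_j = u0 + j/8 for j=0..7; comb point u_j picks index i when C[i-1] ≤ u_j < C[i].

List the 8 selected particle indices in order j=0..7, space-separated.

0 1 2 3 4 5 7 7

C = [4/33, 2/11, 1/3, 17/33, 20/33, 25/33, 25/33, 1]
j=0: u_0=3/160 ∈ [0, 4/33) → index 0
j=1: u_1=23/160 ∈ [4/33, 2/11) → index 1
j=2: u_2=43/160 ∈ [2/11, 1/3) → index 2
j=3: u_3=63/160 ∈ [1/3, 17/33) → index 3
j=4: u_4=83/160 ∈ [17/33, 20/33) → index 4
j=5: u_5=103/160 ∈ [20/33, 25/33) → index 5
j=6: u_6=123/160 ∈ [25/33, 1) → index 7
j=7: u_7=143/160 ∈ [25/33, 1) → index 7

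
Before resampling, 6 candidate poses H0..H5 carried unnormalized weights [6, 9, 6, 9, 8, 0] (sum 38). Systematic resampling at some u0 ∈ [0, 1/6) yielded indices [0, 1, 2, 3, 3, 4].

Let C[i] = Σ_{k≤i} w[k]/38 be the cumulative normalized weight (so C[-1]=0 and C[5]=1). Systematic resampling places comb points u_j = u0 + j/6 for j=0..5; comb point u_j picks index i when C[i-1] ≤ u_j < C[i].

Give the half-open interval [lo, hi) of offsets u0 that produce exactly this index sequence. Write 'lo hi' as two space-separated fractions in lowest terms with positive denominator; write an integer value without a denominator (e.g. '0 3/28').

7/114 7/57

C = [3/19, 15/38, 21/38, 15/19, 1, 1]
j=0 picked index 0: u0 ∈ [0, 3/19)
j=1 picked index 1: u0 ∈ [-1/114, 13/57)
j=2 picked index 2: u0 ∈ [7/114, 25/114)
j=3 picked index 3: u0 ∈ [1/19, 11/38)
j=4 picked index 3: u0 ∈ [-13/114, 7/57)
j=5 picked index 4: u0 ∈ [-5/114, 1/6)
intersection: [7/114, 7/57)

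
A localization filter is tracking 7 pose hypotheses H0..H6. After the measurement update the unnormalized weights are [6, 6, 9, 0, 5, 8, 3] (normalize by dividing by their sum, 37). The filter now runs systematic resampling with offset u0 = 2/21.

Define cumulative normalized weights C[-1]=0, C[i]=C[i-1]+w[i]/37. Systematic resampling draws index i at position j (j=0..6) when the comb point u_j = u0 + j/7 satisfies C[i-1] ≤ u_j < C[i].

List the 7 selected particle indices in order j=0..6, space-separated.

C = [6/37, 12/37, 21/37, 21/37, 26/37, 34/37, 1]
j=0: u_0=2/21 ∈ [0, 6/37) → index 0
j=1: u_1=5/21 ∈ [6/37, 12/37) → index 1
j=2: u_2=8/21 ∈ [12/37, 21/37) → index 2
j=3: u_3=11/21 ∈ [12/37, 21/37) → index 2
j=4: u_4=2/3 ∈ [21/37, 26/37) → index 4
j=5: u_5=17/21 ∈ [26/37, 34/37) → index 5
j=6: u_6=20/21 ∈ [34/37, 1) → index 6

0 1 2 2 4 5 6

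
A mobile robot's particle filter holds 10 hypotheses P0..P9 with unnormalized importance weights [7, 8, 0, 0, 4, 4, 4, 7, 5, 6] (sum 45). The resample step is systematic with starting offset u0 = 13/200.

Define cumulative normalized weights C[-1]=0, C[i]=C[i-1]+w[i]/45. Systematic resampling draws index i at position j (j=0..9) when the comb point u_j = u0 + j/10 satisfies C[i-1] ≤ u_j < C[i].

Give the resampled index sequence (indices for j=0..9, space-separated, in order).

C = [7/45, 1/3, 1/3, 1/3, 19/45, 23/45, 3/5, 34/45, 13/15, 1]
j=0: u_0=13/200 ∈ [0, 7/45) → index 0
j=1: u_1=33/200 ∈ [7/45, 1/3) → index 1
j=2: u_2=53/200 ∈ [7/45, 1/3) → index 1
j=3: u_3=73/200 ∈ [1/3, 19/45) → index 4
j=4: u_4=93/200 ∈ [19/45, 23/45) → index 5
j=5: u_5=113/200 ∈ [23/45, 3/5) → index 6
j=6: u_6=133/200 ∈ [3/5, 34/45) → index 7
j=7: u_7=153/200 ∈ [34/45, 13/15) → index 8
j=8: u_8=173/200 ∈ [34/45, 13/15) → index 8
j=9: u_9=193/200 ∈ [13/15, 1) → index 9

0 1 1 4 5 6 7 8 8 9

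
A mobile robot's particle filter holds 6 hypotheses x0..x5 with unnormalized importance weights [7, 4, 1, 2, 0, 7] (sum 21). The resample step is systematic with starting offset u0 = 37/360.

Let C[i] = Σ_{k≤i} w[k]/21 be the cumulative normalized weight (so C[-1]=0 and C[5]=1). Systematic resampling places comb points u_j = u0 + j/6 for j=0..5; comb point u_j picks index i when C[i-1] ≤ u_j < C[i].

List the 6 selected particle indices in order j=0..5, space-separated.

0 0 1 3 5 5

C = [1/3, 11/21, 4/7, 2/3, 2/3, 1]
j=0: u_0=37/360 ∈ [0, 1/3) → index 0
j=1: u_1=97/360 ∈ [0, 1/3) → index 0
j=2: u_2=157/360 ∈ [1/3, 11/21) → index 1
j=3: u_3=217/360 ∈ [4/7, 2/3) → index 3
j=4: u_4=277/360 ∈ [2/3, 1) → index 5
j=5: u_5=337/360 ∈ [2/3, 1) → index 5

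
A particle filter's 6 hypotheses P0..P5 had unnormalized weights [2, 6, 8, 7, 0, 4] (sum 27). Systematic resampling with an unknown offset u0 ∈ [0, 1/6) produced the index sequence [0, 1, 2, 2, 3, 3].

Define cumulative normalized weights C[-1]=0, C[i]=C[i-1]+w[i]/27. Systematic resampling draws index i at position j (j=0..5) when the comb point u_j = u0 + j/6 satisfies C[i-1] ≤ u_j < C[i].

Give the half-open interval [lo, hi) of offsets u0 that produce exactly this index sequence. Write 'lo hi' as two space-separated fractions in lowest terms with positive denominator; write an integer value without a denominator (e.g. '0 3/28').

C = [2/27, 8/27, 16/27, 23/27, 23/27, 1]
j=0 picked index 0: u0 ∈ [0, 2/27)
j=1 picked index 1: u0 ∈ [-5/54, 7/54)
j=2 picked index 2: u0 ∈ [-1/27, 7/27)
j=3 picked index 2: u0 ∈ [-11/54, 5/54)
j=4 picked index 3: u0 ∈ [-2/27, 5/27)
j=5 picked index 3: u0 ∈ [-13/54, 1/54)
intersection: [0, 1/54)

0 1/54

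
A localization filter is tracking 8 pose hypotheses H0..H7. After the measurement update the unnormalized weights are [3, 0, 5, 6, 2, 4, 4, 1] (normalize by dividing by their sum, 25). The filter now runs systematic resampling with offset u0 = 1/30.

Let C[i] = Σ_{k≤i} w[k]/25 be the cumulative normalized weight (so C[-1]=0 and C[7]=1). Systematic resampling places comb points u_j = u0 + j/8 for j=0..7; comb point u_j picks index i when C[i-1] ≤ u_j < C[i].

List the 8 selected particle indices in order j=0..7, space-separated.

C = [3/25, 3/25, 8/25, 14/25, 16/25, 4/5, 24/25, 1]
j=0: u_0=1/30 ∈ [0, 3/25) → index 0
j=1: u_1=19/120 ∈ [3/25, 8/25) → index 2
j=2: u_2=17/60 ∈ [3/25, 8/25) → index 2
j=3: u_3=49/120 ∈ [8/25, 14/25) → index 3
j=4: u_4=8/15 ∈ [8/25, 14/25) → index 3
j=5: u_5=79/120 ∈ [16/25, 4/5) → index 5
j=6: u_6=47/60 ∈ [16/25, 4/5) → index 5
j=7: u_7=109/120 ∈ [4/5, 24/25) → index 6

0 2 2 3 3 5 5 6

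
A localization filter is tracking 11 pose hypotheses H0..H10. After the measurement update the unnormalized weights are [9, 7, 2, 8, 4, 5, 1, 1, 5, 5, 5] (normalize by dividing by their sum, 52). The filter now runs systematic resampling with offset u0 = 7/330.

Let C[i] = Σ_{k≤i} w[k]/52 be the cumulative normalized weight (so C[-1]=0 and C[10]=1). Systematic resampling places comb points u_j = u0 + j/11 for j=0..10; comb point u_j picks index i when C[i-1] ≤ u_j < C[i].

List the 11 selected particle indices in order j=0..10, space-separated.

C = [9/52, 4/13, 9/26, 1/2, 15/26, 35/52, 9/13, 37/52, 21/26, 47/52, 1]
j=0: u_0=7/330 ∈ [0, 9/52) → index 0
j=1: u_1=37/330 ∈ [0, 9/52) → index 0
j=2: u_2=67/330 ∈ [9/52, 4/13) → index 1
j=3: u_3=97/330 ∈ [9/52, 4/13) → index 1
j=4: u_4=127/330 ∈ [9/26, 1/2) → index 3
j=5: u_5=157/330 ∈ [9/26, 1/2) → index 3
j=6: u_6=17/30 ∈ [1/2, 15/26) → index 4
j=7: u_7=217/330 ∈ [15/26, 35/52) → index 5
j=8: u_8=247/330 ∈ [37/52, 21/26) → index 8
j=9: u_9=277/330 ∈ [21/26, 47/52) → index 9
j=10: u_10=307/330 ∈ [47/52, 1) → index 10

0 0 1 1 3 3 4 5 8 9 10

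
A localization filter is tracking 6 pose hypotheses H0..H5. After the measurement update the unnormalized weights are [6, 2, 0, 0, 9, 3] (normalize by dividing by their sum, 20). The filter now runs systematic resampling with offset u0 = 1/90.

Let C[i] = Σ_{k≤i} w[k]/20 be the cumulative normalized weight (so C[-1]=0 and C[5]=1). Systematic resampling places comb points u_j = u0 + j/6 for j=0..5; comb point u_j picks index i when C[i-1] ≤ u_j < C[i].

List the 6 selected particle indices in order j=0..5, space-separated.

C = [3/10, 2/5, 2/5, 2/5, 17/20, 1]
j=0: u_0=1/90 ∈ [0, 3/10) → index 0
j=1: u_1=8/45 ∈ [0, 3/10) → index 0
j=2: u_2=31/90 ∈ [3/10, 2/5) → index 1
j=3: u_3=23/45 ∈ [2/5, 17/20) → index 4
j=4: u_4=61/90 ∈ [2/5, 17/20) → index 4
j=5: u_5=38/45 ∈ [2/5, 17/20) → index 4

0 0 1 4 4 4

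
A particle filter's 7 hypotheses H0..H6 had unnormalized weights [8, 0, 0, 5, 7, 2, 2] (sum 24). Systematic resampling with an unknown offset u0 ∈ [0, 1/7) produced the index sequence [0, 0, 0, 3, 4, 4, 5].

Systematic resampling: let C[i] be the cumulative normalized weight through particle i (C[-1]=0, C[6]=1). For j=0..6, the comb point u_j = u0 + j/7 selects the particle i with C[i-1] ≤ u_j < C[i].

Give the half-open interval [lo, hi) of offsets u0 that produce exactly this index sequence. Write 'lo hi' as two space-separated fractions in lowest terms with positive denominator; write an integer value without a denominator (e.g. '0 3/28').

C = [1/3, 1/3, 1/3, 13/24, 5/6, 11/12, 1]
j=0 picked index 0: u0 ∈ [0, 1/3)
j=1 picked index 0: u0 ∈ [-1/7, 4/21)
j=2 picked index 0: u0 ∈ [-2/7, 1/21)
j=3 picked index 3: u0 ∈ [-2/21, 19/168)
j=4 picked index 4: u0 ∈ [-5/168, 11/42)
j=5 picked index 4: u0 ∈ [-29/168, 5/42)
j=6 picked index 5: u0 ∈ [-1/42, 5/84)
intersection: [0, 1/21)

0 1/21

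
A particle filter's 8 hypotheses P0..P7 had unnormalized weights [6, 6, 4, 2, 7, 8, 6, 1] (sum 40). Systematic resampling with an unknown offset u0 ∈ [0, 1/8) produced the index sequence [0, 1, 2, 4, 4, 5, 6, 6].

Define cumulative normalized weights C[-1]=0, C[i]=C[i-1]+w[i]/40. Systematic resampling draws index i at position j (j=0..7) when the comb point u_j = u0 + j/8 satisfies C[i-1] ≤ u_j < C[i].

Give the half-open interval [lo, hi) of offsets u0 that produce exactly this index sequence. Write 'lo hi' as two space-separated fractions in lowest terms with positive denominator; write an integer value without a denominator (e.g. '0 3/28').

3/40 1/10

C = [3/20, 3/10, 2/5, 9/20, 5/8, 33/40, 39/40, 1]
j=0 picked index 0: u0 ∈ [0, 3/20)
j=1 picked index 1: u0 ∈ [1/40, 7/40)
j=2 picked index 2: u0 ∈ [1/20, 3/20)
j=3 picked index 4: u0 ∈ [3/40, 1/4)
j=4 picked index 4: u0 ∈ [-1/20, 1/8)
j=5 picked index 5: u0 ∈ [0, 1/5)
j=6 picked index 6: u0 ∈ [3/40, 9/40)
j=7 picked index 6: u0 ∈ [-1/20, 1/10)
intersection: [3/40, 1/10)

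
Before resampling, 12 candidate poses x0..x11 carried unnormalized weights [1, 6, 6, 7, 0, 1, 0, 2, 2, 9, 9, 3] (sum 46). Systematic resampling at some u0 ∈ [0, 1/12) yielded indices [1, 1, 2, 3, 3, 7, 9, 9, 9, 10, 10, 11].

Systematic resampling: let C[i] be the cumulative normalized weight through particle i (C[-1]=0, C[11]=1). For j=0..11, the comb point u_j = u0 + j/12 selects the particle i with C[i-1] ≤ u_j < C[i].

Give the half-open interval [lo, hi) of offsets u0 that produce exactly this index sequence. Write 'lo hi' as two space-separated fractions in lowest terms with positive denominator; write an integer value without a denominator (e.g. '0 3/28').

C = [1/46, 7/46, 13/46, 10/23, 10/23, 21/46, 21/46, 1/2, 25/46, 17/23, 43/46, 1]
j=0 picked index 1: u0 ∈ [1/46, 7/46)
j=1 picked index 1: u0 ∈ [-17/276, 19/276)
j=2 picked index 2: u0 ∈ [-1/69, 8/69)
j=3 picked index 3: u0 ∈ [3/92, 17/92)
j=4 picked index 3: u0 ∈ [-7/138, 7/69)
j=5 picked index 7: u0 ∈ [11/276, 1/12)
j=6 picked index 9: u0 ∈ [1/23, 11/46)
j=7 picked index 9: u0 ∈ [-11/276, 43/276)
j=8 picked index 9: u0 ∈ [-17/138, 5/69)
j=9 picked index 10: u0 ∈ [-1/92, 17/92)
j=10 picked index 10: u0 ∈ [-13/138, 7/69)
j=11 picked index 11: u0 ∈ [5/276, 1/12)
intersection: [1/23, 19/276)

1/23 19/276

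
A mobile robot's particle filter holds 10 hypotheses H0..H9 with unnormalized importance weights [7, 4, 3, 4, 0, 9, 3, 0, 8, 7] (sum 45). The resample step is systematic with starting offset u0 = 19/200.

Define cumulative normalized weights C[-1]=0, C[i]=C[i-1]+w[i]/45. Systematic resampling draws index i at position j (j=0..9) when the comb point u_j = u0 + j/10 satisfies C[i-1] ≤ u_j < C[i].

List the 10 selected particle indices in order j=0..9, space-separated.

C = [7/45, 11/45, 14/45, 2/5, 2/5, 3/5, 2/3, 2/3, 38/45, 1]
j=0: u_0=19/200 ∈ [0, 7/45) → index 0
j=1: u_1=39/200 ∈ [7/45, 11/45) → index 1
j=2: u_2=59/200 ∈ [11/45, 14/45) → index 2
j=3: u_3=79/200 ∈ [14/45, 2/5) → index 3
j=4: u_4=99/200 ∈ [2/5, 3/5) → index 5
j=5: u_5=119/200 ∈ [2/5, 3/5) → index 5
j=6: u_6=139/200 ∈ [2/3, 38/45) → index 8
j=7: u_7=159/200 ∈ [2/3, 38/45) → index 8
j=8: u_8=179/200 ∈ [38/45, 1) → index 9
j=9: u_9=199/200 ∈ [38/45, 1) → index 9

0 1 2 3 5 5 8 8 9 9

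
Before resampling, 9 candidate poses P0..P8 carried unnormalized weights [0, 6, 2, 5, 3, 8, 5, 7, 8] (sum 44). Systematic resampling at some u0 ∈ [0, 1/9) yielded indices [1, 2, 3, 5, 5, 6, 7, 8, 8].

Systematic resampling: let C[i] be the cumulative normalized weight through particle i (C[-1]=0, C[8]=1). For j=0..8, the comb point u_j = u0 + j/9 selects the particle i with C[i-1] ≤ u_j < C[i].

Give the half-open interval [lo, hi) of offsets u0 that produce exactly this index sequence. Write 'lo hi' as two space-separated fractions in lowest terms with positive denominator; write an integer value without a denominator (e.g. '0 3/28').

4/99 7/99

C = [0, 3/22, 2/11, 13/44, 4/11, 6/11, 29/44, 9/11, 1]
j=0 picked index 1: u0 ∈ [0, 3/22)
j=1 picked index 2: u0 ∈ [5/198, 7/99)
j=2 picked index 3: u0 ∈ [-4/99, 29/396)
j=3 picked index 5: u0 ∈ [1/33, 7/33)
j=4 picked index 5: u0 ∈ [-8/99, 10/99)
j=5 picked index 6: u0 ∈ [-1/99, 41/396)
j=6 picked index 7: u0 ∈ [-1/132, 5/33)
j=7 picked index 8: u0 ∈ [4/99, 2/9)
j=8 picked index 8: u0 ∈ [-7/99, 1/9)
intersection: [4/99, 7/99)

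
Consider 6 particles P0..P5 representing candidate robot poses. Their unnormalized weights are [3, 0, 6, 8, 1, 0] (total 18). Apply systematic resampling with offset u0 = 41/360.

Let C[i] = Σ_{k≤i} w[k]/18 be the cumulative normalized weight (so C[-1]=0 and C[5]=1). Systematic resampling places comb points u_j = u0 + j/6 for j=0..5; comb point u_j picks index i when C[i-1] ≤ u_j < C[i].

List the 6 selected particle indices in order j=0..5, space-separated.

C = [1/6, 1/6, 1/2, 17/18, 1, 1]
j=0: u_0=41/360 ∈ [0, 1/6) → index 0
j=1: u_1=101/360 ∈ [1/6, 1/2) → index 2
j=2: u_2=161/360 ∈ [1/6, 1/2) → index 2
j=3: u_3=221/360 ∈ [1/2, 17/18) → index 3
j=4: u_4=281/360 ∈ [1/2, 17/18) → index 3
j=5: u_5=341/360 ∈ [17/18, 1) → index 4

0 2 2 3 3 4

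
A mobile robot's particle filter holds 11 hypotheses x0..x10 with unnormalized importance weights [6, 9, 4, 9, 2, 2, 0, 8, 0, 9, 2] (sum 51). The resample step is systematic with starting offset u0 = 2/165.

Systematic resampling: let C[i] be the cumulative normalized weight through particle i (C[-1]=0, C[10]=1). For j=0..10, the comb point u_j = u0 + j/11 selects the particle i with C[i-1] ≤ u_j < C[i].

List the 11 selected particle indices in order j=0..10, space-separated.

C = [2/17, 5/17, 19/51, 28/51, 10/17, 32/51, 32/51, 40/51, 40/51, 49/51, 1]
j=0: u_0=2/165 ∈ [0, 2/17) → index 0
j=1: u_1=17/165 ∈ [0, 2/17) → index 0
j=2: u_2=32/165 ∈ [2/17, 5/17) → index 1
j=3: u_3=47/165 ∈ [2/17, 5/17) → index 1
j=4: u_4=62/165 ∈ [19/51, 28/51) → index 3
j=5: u_5=7/15 ∈ [19/51, 28/51) → index 3
j=6: u_6=92/165 ∈ [28/51, 10/17) → index 4
j=7: u_7=107/165 ∈ [32/51, 40/51) → index 7
j=8: u_8=122/165 ∈ [32/51, 40/51) → index 7
j=9: u_9=137/165 ∈ [40/51, 49/51) → index 9
j=10: u_10=152/165 ∈ [40/51, 49/51) → index 9

0 0 1 1 3 3 4 7 7 9 9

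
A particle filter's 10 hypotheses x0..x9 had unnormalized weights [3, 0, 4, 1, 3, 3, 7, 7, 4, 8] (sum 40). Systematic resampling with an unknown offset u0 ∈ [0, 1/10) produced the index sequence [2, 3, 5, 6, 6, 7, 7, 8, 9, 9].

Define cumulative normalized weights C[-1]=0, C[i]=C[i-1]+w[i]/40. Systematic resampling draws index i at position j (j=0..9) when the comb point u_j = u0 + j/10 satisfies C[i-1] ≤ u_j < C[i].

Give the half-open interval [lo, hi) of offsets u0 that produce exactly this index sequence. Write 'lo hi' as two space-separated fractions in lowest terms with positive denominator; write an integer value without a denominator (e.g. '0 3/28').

3/40 1/10

C = [3/40, 3/40, 7/40, 1/5, 11/40, 7/20, 21/40, 7/10, 4/5, 1]
j=0 picked index 2: u0 ∈ [3/40, 7/40)
j=1 picked index 3: u0 ∈ [3/40, 1/10)
j=2 picked index 5: u0 ∈ [3/40, 3/20)
j=3 picked index 6: u0 ∈ [1/20, 9/40)
j=4 picked index 6: u0 ∈ [-1/20, 1/8)
j=5 picked index 7: u0 ∈ [1/40, 1/5)
j=6 picked index 7: u0 ∈ [-3/40, 1/10)
j=7 picked index 8: u0 ∈ [0, 1/10)
j=8 picked index 9: u0 ∈ [0, 1/5)
j=9 picked index 9: u0 ∈ [-1/10, 1/10)
intersection: [3/40, 1/10)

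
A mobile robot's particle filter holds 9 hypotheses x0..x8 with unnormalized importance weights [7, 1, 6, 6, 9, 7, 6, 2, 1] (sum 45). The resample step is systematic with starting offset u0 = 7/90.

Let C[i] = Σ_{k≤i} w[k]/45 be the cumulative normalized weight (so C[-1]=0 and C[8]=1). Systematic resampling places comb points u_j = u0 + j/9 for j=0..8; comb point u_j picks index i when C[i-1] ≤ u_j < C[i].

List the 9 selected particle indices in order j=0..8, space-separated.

0 2 2 3 4 4 5 6 7

C = [7/45, 8/45, 14/45, 4/9, 29/45, 4/5, 14/15, 44/45, 1]
j=0: u_0=7/90 ∈ [0, 7/45) → index 0
j=1: u_1=17/90 ∈ [8/45, 14/45) → index 2
j=2: u_2=3/10 ∈ [8/45, 14/45) → index 2
j=3: u_3=37/90 ∈ [14/45, 4/9) → index 3
j=4: u_4=47/90 ∈ [4/9, 29/45) → index 4
j=5: u_5=19/30 ∈ [4/9, 29/45) → index 4
j=6: u_6=67/90 ∈ [29/45, 4/5) → index 5
j=7: u_7=77/90 ∈ [4/5, 14/15) → index 6
j=8: u_8=29/30 ∈ [14/15, 44/45) → index 7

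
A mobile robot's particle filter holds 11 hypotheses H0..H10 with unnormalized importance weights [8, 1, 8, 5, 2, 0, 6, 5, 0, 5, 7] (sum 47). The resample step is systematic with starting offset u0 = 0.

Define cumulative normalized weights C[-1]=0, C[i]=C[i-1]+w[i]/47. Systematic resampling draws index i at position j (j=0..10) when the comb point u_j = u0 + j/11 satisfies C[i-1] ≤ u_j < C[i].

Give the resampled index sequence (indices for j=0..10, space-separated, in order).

C = [8/47, 9/47, 17/47, 22/47, 24/47, 24/47, 30/47, 35/47, 35/47, 40/47, 1]
j=0: u_0=0 ∈ [0, 8/47) → index 0
j=1: u_1=1/11 ∈ [0, 8/47) → index 0
j=2: u_2=2/11 ∈ [8/47, 9/47) → index 1
j=3: u_3=3/11 ∈ [9/47, 17/47) → index 2
j=4: u_4=4/11 ∈ [17/47, 22/47) → index 3
j=5: u_5=5/11 ∈ [17/47, 22/47) → index 3
j=6: u_6=6/11 ∈ [24/47, 30/47) → index 6
j=7: u_7=7/11 ∈ [24/47, 30/47) → index 6
j=8: u_8=8/11 ∈ [30/47, 35/47) → index 7
j=9: u_9=9/11 ∈ [35/47, 40/47) → index 9
j=10: u_10=10/11 ∈ [40/47, 1) → index 10

0 0 1 2 3 3 6 6 7 9 10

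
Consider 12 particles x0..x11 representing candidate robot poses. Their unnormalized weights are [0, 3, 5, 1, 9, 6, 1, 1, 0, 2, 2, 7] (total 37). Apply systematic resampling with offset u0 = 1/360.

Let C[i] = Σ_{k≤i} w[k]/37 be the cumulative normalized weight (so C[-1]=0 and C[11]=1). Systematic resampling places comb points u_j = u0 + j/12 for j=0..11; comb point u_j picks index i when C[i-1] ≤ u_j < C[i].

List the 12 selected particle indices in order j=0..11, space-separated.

1 2 2 4 4 4 5 5 6 9 11 11

C = [0, 3/37, 8/37, 9/37, 18/37, 24/37, 25/37, 26/37, 26/37, 28/37, 30/37, 1]
j=0: u_0=1/360 ∈ [0, 3/37) → index 1
j=1: u_1=31/360 ∈ [3/37, 8/37) → index 2
j=2: u_2=61/360 ∈ [3/37, 8/37) → index 2
j=3: u_3=91/360 ∈ [9/37, 18/37) → index 4
j=4: u_4=121/360 ∈ [9/37, 18/37) → index 4
j=5: u_5=151/360 ∈ [9/37, 18/37) → index 4
j=6: u_6=181/360 ∈ [18/37, 24/37) → index 5
j=7: u_7=211/360 ∈ [18/37, 24/37) → index 5
j=8: u_8=241/360 ∈ [24/37, 25/37) → index 6
j=9: u_9=271/360 ∈ [26/37, 28/37) → index 9
j=10: u_10=301/360 ∈ [30/37, 1) → index 11
j=11: u_11=331/360 ∈ [30/37, 1) → index 11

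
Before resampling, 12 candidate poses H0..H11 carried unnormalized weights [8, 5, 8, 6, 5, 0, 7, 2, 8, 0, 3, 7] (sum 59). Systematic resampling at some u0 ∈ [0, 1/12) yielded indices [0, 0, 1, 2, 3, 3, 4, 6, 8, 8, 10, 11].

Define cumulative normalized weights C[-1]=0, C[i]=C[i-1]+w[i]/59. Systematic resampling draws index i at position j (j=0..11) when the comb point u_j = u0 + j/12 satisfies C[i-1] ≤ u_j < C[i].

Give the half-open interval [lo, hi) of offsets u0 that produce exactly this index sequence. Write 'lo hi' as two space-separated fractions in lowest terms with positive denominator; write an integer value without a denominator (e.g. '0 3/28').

5/177 29/708

C = [8/59, 13/59, 21/59, 27/59, 32/59, 32/59, 39/59, 41/59, 49/59, 49/59, 52/59, 1]
j=0 picked index 0: u0 ∈ [0, 8/59)
j=1 picked index 0: u0 ∈ [-1/12, 37/708)
j=2 picked index 1: u0 ∈ [-11/354, 19/354)
j=3 picked index 2: u0 ∈ [-7/236, 25/236)
j=4 picked index 3: u0 ∈ [4/177, 22/177)
j=5 picked index 3: u0 ∈ [-43/708, 29/708)
j=6 picked index 4: u0 ∈ [-5/118, 5/118)
j=7 picked index 6: u0 ∈ [-29/708, 55/708)
j=8 picked index 8: u0 ∈ [5/177, 29/177)
j=9 picked index 8: u0 ∈ [-13/236, 19/236)
j=10 picked index 10: u0 ∈ [-1/354, 17/354)
j=11 picked index 11: u0 ∈ [-25/708, 1/12)
intersection: [5/177, 29/708)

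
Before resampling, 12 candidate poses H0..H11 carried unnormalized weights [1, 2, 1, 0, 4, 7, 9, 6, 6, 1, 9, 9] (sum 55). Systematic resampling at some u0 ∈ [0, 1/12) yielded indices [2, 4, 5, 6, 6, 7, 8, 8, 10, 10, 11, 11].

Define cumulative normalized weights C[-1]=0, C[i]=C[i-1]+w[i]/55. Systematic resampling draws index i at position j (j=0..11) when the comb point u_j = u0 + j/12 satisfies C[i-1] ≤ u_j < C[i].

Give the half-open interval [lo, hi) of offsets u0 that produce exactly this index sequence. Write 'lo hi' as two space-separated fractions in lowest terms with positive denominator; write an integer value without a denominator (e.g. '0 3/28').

3/55 41/660

C = [1/55, 3/55, 4/55, 4/55, 8/55, 3/11, 24/55, 6/11, 36/55, 37/55, 46/55, 1]
j=0 picked index 2: u0 ∈ [3/55, 4/55)
j=1 picked index 4: u0 ∈ [-7/660, 41/660)
j=2 picked index 5: u0 ∈ [-7/330, 7/66)
j=3 picked index 6: u0 ∈ [1/44, 41/220)
j=4 picked index 6: u0 ∈ [-2/33, 17/165)
j=5 picked index 7: u0 ∈ [13/660, 17/132)
j=6 picked index 8: u0 ∈ [1/22, 17/110)
j=7 picked index 8: u0 ∈ [-5/132, 47/660)
j=8 picked index 10: u0 ∈ [1/165, 28/165)
j=9 picked index 10: u0 ∈ [-17/220, 19/220)
j=10 picked index 11: u0 ∈ [1/330, 1/6)
j=11 picked index 11: u0 ∈ [-53/660, 1/12)
intersection: [3/55, 41/660)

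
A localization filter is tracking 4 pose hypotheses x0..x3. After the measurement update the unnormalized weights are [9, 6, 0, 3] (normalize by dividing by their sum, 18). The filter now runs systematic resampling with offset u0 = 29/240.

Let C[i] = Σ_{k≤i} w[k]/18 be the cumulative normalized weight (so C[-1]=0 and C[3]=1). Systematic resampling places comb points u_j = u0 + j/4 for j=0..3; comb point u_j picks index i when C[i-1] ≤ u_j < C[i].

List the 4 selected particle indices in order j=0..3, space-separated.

C = [1/2, 5/6, 5/6, 1]
j=0: u_0=29/240 ∈ [0, 1/2) → index 0
j=1: u_1=89/240 ∈ [0, 1/2) → index 0
j=2: u_2=149/240 ∈ [1/2, 5/6) → index 1
j=3: u_3=209/240 ∈ [5/6, 1) → index 3

0 0 1 3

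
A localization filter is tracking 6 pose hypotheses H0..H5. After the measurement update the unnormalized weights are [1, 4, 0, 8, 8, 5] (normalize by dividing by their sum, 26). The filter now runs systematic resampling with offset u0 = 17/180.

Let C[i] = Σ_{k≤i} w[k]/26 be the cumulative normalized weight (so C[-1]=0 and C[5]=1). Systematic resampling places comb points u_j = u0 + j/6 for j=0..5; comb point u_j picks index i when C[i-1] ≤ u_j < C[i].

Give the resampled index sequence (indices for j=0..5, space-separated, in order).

C = [1/26, 5/26, 5/26, 1/2, 21/26, 1]
j=0: u_0=17/180 ∈ [1/26, 5/26) → index 1
j=1: u_1=47/180 ∈ [5/26, 1/2) → index 3
j=2: u_2=77/180 ∈ [5/26, 1/2) → index 3
j=3: u_3=107/180 ∈ [1/2, 21/26) → index 4
j=4: u_4=137/180 ∈ [1/2, 21/26) → index 4
j=5: u_5=167/180 ∈ [21/26, 1) → index 5

1 3 3 4 4 5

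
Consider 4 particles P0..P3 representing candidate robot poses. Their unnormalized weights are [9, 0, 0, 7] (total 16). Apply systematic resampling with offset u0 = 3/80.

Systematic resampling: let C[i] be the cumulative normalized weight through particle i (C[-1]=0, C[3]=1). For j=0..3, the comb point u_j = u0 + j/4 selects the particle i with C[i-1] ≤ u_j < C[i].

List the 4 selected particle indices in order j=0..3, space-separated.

C = [9/16, 9/16, 9/16, 1]
j=0: u_0=3/80 ∈ [0, 9/16) → index 0
j=1: u_1=23/80 ∈ [0, 9/16) → index 0
j=2: u_2=43/80 ∈ [0, 9/16) → index 0
j=3: u_3=63/80 ∈ [9/16, 1) → index 3

0 0 0 3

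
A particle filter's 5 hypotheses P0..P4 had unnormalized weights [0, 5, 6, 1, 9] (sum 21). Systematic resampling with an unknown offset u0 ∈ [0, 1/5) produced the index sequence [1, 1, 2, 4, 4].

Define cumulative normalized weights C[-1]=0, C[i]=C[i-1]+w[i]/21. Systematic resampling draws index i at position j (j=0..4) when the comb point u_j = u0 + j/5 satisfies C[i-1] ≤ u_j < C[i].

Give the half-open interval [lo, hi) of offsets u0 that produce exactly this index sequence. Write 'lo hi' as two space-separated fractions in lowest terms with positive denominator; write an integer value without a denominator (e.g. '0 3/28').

C = [0, 5/21, 11/21, 4/7, 1]
j=0 picked index 1: u0 ∈ [0, 5/21)
j=1 picked index 1: u0 ∈ [-1/5, 4/105)
j=2 picked index 2: u0 ∈ [-17/105, 13/105)
j=3 picked index 4: u0 ∈ [-1/35, 2/5)
j=4 picked index 4: u0 ∈ [-8/35, 1/5)
intersection: [0, 4/105)

0 4/105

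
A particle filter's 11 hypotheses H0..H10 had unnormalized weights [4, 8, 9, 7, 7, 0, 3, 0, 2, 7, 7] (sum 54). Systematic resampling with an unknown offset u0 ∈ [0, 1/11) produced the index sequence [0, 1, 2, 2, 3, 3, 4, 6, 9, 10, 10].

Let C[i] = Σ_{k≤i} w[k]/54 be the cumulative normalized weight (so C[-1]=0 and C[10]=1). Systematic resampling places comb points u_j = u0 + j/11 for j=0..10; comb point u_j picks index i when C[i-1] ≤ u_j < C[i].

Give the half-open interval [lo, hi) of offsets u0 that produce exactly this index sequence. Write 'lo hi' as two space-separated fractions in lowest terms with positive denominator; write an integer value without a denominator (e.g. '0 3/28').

31/594 19/297

C = [2/27, 2/9, 7/18, 14/27, 35/54, 35/54, 19/27, 19/27, 20/27, 47/54, 1]
j=0 picked index 0: u0 ∈ [0, 2/27)
j=1 picked index 1: u0 ∈ [-5/297, 13/99)
j=2 picked index 2: u0 ∈ [4/99, 41/198)
j=3 picked index 2: u0 ∈ [-5/99, 23/198)
j=4 picked index 3: u0 ∈ [5/198, 46/297)
j=5 picked index 3: u0 ∈ [-13/198, 19/297)
j=6 picked index 4: u0 ∈ [-8/297, 61/594)
j=7 picked index 6: u0 ∈ [7/594, 20/297)
j=8 picked index 9: u0 ∈ [4/297, 85/594)
j=9 picked index 10: u0 ∈ [31/594, 2/11)
j=10 picked index 10: u0 ∈ [-23/594, 1/11)
intersection: [31/594, 19/297)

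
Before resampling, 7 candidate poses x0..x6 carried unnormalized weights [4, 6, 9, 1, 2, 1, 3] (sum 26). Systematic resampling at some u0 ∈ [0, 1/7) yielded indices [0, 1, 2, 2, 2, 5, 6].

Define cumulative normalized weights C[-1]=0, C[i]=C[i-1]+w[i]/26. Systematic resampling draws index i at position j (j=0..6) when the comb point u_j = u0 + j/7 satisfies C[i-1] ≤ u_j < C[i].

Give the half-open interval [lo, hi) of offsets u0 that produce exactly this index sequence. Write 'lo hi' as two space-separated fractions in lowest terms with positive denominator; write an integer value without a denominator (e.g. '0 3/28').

12/91 1/7

C = [2/13, 5/13, 19/26, 10/13, 11/13, 23/26, 1]
j=0 picked index 0: u0 ∈ [0, 2/13)
j=1 picked index 1: u0 ∈ [1/91, 22/91)
j=2 picked index 2: u0 ∈ [9/91, 81/182)
j=3 picked index 2: u0 ∈ [-4/91, 55/182)
j=4 picked index 2: u0 ∈ [-17/91, 29/182)
j=5 picked index 5: u0 ∈ [12/91, 31/182)
j=6 picked index 6: u0 ∈ [5/182, 1/7)
intersection: [12/91, 1/7)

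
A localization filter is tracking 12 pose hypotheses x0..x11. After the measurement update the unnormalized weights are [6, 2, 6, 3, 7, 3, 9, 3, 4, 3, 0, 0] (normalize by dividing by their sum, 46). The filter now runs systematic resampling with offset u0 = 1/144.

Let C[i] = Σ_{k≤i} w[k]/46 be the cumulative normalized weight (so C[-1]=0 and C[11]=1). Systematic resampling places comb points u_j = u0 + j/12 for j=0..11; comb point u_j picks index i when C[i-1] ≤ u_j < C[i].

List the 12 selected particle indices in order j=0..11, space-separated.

C = [3/23, 4/23, 7/23, 17/46, 12/23, 27/46, 18/23, 39/46, 43/46, 1, 1, 1]
j=0: u_0=1/144 ∈ [0, 3/23) → index 0
j=1: u_1=13/144 ∈ [0, 3/23) → index 0
j=2: u_2=25/144 ∈ [3/23, 4/23) → index 1
j=3: u_3=37/144 ∈ [4/23, 7/23) → index 2
j=4: u_4=49/144 ∈ [7/23, 17/46) → index 3
j=5: u_5=61/144 ∈ [17/46, 12/23) → index 4
j=6: u_6=73/144 ∈ [17/46, 12/23) → index 4
j=7: u_7=85/144 ∈ [27/46, 18/23) → index 6
j=8: u_8=97/144 ∈ [27/46, 18/23) → index 6
j=9: u_9=109/144 ∈ [27/46, 18/23) → index 6
j=10: u_10=121/144 ∈ [18/23, 39/46) → index 7
j=11: u_11=133/144 ∈ [39/46, 43/46) → index 8

0 0 1 2 3 4 4 6 6 6 7 8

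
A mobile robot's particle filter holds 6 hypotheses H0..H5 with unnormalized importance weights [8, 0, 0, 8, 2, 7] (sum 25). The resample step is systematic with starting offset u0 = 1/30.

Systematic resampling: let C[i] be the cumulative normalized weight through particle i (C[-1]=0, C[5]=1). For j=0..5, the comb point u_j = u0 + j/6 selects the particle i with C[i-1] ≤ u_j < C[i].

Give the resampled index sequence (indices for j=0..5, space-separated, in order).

C = [8/25, 8/25, 8/25, 16/25, 18/25, 1]
j=0: u_0=1/30 ∈ [0, 8/25) → index 0
j=1: u_1=1/5 ∈ [0, 8/25) → index 0
j=2: u_2=11/30 ∈ [8/25, 16/25) → index 3
j=3: u_3=8/15 ∈ [8/25, 16/25) → index 3
j=4: u_4=7/10 ∈ [16/25, 18/25) → index 4
j=5: u_5=13/15 ∈ [18/25, 1) → index 5

0 0 3 3 4 5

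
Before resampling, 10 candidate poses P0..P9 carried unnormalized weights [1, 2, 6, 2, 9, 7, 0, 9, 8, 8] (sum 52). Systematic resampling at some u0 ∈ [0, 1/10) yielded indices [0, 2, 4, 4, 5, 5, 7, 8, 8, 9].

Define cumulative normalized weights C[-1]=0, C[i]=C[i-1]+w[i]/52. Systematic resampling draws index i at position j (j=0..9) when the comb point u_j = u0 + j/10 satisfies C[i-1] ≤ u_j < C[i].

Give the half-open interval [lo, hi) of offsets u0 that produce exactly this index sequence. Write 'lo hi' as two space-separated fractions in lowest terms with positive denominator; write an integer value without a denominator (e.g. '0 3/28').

C = [1/52, 3/52, 9/52, 11/52, 5/13, 27/52, 27/52, 9/13, 11/13, 1]
j=0 picked index 0: u0 ∈ [0, 1/52)
j=1 picked index 2: u0 ∈ [-11/260, 19/260)
j=2 picked index 4: u0 ∈ [3/260, 12/65)
j=3 picked index 4: u0 ∈ [-23/260, 11/130)
j=4 picked index 5: u0 ∈ [-1/65, 31/260)
j=5 picked index 5: u0 ∈ [-3/26, 1/52)
j=6 picked index 7: u0 ∈ [-21/260, 6/65)
j=7 picked index 8: u0 ∈ [-1/130, 19/130)
j=8 picked index 8: u0 ∈ [-7/65, 3/65)
j=9 picked index 9: u0 ∈ [-7/130, 1/10)
intersection: [3/260, 1/52)

3/260 1/52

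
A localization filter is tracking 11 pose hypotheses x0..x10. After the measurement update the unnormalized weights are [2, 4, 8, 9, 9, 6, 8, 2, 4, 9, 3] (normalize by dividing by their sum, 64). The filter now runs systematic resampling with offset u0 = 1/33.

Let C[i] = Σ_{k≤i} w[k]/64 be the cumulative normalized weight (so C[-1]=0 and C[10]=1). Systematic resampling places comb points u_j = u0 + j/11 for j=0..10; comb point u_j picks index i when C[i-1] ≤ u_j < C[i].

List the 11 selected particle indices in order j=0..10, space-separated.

0 2 2 3 4 4 5 6 8 9 9

C = [1/32, 3/32, 7/32, 23/64, 1/2, 19/32, 23/32, 3/4, 13/16, 61/64, 1]
j=0: u_0=1/33 ∈ [0, 1/32) → index 0
j=1: u_1=4/33 ∈ [3/32, 7/32) → index 2
j=2: u_2=7/33 ∈ [3/32, 7/32) → index 2
j=3: u_3=10/33 ∈ [7/32, 23/64) → index 3
j=4: u_4=13/33 ∈ [23/64, 1/2) → index 4
j=5: u_5=16/33 ∈ [23/64, 1/2) → index 4
j=6: u_6=19/33 ∈ [1/2, 19/32) → index 5
j=7: u_7=2/3 ∈ [19/32, 23/32) → index 6
j=8: u_8=25/33 ∈ [3/4, 13/16) → index 8
j=9: u_9=28/33 ∈ [13/16, 61/64) → index 9
j=10: u_10=31/33 ∈ [13/16, 61/64) → index 9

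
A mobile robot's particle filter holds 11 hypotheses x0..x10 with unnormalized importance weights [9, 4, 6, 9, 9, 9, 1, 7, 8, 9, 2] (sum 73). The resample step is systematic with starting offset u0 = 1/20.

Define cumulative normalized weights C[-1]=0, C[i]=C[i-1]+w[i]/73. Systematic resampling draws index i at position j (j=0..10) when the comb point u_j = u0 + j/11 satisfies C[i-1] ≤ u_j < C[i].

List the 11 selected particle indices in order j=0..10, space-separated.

C = [9/73, 13/73, 19/73, 28/73, 37/73, 46/73, 47/73, 54/73, 62/73, 71/73, 1]
j=0: u_0=1/20 ∈ [0, 9/73) → index 0
j=1: u_1=31/220 ∈ [9/73, 13/73) → index 1
j=2: u_2=51/220 ∈ [13/73, 19/73) → index 2
j=3: u_3=71/220 ∈ [19/73, 28/73) → index 3
j=4: u_4=91/220 ∈ [28/73, 37/73) → index 4
j=5: u_5=111/220 ∈ [28/73, 37/73) → index 4
j=6: u_6=131/220 ∈ [37/73, 46/73) → index 5
j=7: u_7=151/220 ∈ [47/73, 54/73) → index 7
j=8: u_8=171/220 ∈ [54/73, 62/73) → index 8
j=9: u_9=191/220 ∈ [62/73, 71/73) → index 9
j=10: u_10=211/220 ∈ [62/73, 71/73) → index 9

0 1 2 3 4 4 5 7 8 9 9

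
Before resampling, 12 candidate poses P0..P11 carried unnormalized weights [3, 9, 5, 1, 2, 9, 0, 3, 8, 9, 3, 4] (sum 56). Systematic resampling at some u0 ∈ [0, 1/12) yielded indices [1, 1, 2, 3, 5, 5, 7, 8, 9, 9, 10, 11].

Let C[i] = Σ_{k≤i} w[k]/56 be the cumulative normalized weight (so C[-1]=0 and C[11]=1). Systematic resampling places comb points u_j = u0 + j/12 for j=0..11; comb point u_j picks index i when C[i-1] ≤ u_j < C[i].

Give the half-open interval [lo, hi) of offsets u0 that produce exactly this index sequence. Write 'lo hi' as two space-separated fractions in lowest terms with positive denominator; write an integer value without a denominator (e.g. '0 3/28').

C = [3/56, 3/14, 17/56, 9/28, 5/14, 29/56, 29/56, 4/7, 5/7, 7/8, 13/14, 1]
j=0 picked index 1: u0 ∈ [3/56, 3/14)
j=1 picked index 1: u0 ∈ [-5/168, 11/84)
j=2 picked index 2: u0 ∈ [1/21, 23/168)
j=3 picked index 3: u0 ∈ [3/56, 1/14)
j=4 picked index 5: u0 ∈ [1/42, 31/168)
j=5 picked index 5: u0 ∈ [-5/84, 17/168)
j=6 picked index 7: u0 ∈ [1/56, 1/14)
j=7 picked index 8: u0 ∈ [-1/84, 11/84)
j=8 picked index 9: u0 ∈ [1/21, 5/24)
j=9 picked index 9: u0 ∈ [-1/28, 1/8)
j=10 picked index 10: u0 ∈ [1/24, 2/21)
j=11 picked index 11: u0 ∈ [1/84, 1/12)
intersection: [3/56, 1/14)

3/56 1/14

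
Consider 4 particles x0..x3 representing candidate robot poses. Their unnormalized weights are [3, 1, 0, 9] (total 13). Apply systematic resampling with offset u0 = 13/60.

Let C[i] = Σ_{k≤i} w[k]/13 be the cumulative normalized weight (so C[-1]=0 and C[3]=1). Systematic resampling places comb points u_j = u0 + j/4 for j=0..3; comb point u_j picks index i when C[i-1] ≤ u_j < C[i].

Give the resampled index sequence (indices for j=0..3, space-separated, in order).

0 3 3 3

C = [3/13, 4/13, 4/13, 1]
j=0: u_0=13/60 ∈ [0, 3/13) → index 0
j=1: u_1=7/15 ∈ [4/13, 1) → index 3
j=2: u_2=43/60 ∈ [4/13, 1) → index 3
j=3: u_3=29/30 ∈ [4/13, 1) → index 3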